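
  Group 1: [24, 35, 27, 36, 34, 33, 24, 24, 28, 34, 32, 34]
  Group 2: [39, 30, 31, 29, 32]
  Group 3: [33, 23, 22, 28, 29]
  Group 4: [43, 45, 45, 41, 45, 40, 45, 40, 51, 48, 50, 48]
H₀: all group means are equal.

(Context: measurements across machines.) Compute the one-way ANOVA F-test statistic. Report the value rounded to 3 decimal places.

test statistic = 34.175

Group means [30.42, 32.20, 27.00, 45.08], grand mean 35.353
SSB = Σnᵢ(x̄ᵢ−x̄)² = 1827.131; SSW = ΣΣ(x−x̄ᵢ)² = 534.633
MSB = 1827.131/3 = 609.0438; MSW = 534.633/30 = 17.8211
F = MSB/MSW = 34.1754
df = (3, 30)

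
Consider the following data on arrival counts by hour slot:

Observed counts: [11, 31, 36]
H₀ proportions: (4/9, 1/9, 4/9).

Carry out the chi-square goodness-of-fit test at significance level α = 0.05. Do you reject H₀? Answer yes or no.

reject H₀: yes

n = 78; E_i = n·p_i = [34.67, 8.67, 34.67]
χ² = (11−34.67)²/34.67 + (31−8.67)²/8.67 + (36−34.67)²/34.67 = 73.7596
df = 2
p-value (upper-tail) = 0.00000
At α=0.05: p < α → reject H₀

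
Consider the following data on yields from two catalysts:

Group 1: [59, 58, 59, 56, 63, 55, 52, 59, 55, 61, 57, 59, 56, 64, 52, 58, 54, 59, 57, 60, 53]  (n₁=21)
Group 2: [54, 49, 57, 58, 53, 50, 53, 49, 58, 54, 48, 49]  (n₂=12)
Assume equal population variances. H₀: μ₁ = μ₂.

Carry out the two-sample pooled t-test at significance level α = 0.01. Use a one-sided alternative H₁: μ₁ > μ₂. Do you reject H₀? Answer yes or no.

reject H₀: yes

x̄₁=57.429, s₁=3.265, n₁=21
x̄₂=52.667, s₂=3.676, n₂=12
s_p² = [20·3.265² + 11·3.676²]/31 = 11.6713
SE = √(s_p²·(1/21+1/12)) = 1.2363
t = (57.429−52.667)/1.2363 = 3.8518
df = 31
p-value (one-sided, H₁ greater) = 0.00028
At α=0.01: p < α → reject H₀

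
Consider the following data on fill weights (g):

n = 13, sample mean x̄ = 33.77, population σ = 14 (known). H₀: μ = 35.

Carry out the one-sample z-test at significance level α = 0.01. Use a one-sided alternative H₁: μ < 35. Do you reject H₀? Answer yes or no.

SE = σ/√n = 14/√13 = 3.8829
z = (x̄−μ₀)/SE = (33.77−35)/3.8829 = -0.3168
p-value (one-sided, H₁ less) = 0.37571
At α=0.01: p ≥ α → fail to reject H₀

reject H₀: no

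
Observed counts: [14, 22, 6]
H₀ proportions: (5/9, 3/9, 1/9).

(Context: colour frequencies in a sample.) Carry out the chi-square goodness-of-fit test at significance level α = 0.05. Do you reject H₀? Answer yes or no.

n = 42; E_i = n·p_i = [23.33, 14.00, 4.67]
χ² = (14−23.33)²/23.33 + (22−14.00)²/14.00 + (6−4.67)²/4.67 = 8.6857
df = 2
p-value (upper-tail) = 0.01300
At α=0.05: p < α → reject H₀

reject H₀: yes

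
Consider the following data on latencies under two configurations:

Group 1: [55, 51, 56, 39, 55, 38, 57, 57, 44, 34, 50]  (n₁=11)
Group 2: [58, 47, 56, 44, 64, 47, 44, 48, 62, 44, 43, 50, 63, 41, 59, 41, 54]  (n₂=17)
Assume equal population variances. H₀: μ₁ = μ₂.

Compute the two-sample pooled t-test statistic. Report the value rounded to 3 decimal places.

test statistic = -0.677

x̄₁=48.727, s₁=8.510, n₁=11
x̄₂=50.882, s₂=8.038, n₂=17
s_p² = [10·8.510² + 16·8.038²]/26 = 67.6133
SE = √(s_p²·(1/11+1/17)) = 3.1818
t = (48.727−50.882)/3.1818 = -0.6773
df = 26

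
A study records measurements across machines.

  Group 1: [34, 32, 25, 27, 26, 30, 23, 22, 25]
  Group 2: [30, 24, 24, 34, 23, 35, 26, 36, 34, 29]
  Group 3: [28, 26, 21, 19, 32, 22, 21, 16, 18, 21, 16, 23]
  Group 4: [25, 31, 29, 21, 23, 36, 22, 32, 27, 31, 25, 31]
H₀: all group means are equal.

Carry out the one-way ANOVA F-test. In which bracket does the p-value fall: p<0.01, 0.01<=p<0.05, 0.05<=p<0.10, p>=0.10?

p-value bracket: p<0.01

Group means [27.11, 29.50, 21.92, 27.75], grand mean 26.395
SSB = Σnᵢ(x̄ᵢ−x̄)² = 363.724; SSW = ΣΣ(x−x̄ᵢ)² = 850.556
MSB = 363.724/3 = 121.2412; MSW = 850.556/39 = 21.8091
F = MSB/MSW = 5.5592
df = (3, 39)
p-value (upper-tail) = 0.00283
→ bracket: p<0.01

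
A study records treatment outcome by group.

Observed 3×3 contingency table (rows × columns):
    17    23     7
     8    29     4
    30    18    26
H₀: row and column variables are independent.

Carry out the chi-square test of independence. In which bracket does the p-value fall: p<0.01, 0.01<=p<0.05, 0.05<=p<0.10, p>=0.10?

p-value bracket: p<0.01

Row totals [47, 41, 74], col totals [55, 70, 37], n=162
χ² = (17−15.96)²/15.96 + (23−20.31)²/20.31 + (7−10.73)²/10.73 + (8−13.92)²/13.92 + (29−17.72)²/17.72 + (4−9.36)²/9.36 + (30−25.12)²/25.12 + (18−31.98)²/31.98 + (26−16.90)²/16.90 = 26.4546
df = 4
p-value (upper-tail) = 0.00003
→ bracket: p<0.01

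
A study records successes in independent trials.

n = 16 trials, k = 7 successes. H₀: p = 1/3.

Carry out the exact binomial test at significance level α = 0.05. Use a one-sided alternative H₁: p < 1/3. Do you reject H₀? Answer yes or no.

Exact binomial: n=16, k=7, p₀=1/3=0.3333
P(X≤7) from Σ C(n,i)·p₀^i·(1−p₀)^(n−i)
p-value (one-sided, H₁ less) = 0.87350
At α=0.05: p ≥ α → fail to reject H₀

reject H₀: no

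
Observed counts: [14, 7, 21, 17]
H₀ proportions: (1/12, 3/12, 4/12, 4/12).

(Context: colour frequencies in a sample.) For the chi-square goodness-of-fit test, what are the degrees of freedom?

df = k − 1 = 4 − 1 = 3

degrees of freedom = 3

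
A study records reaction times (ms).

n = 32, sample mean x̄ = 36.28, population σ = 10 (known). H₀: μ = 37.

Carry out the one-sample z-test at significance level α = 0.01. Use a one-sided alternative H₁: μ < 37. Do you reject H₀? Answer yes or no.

SE = σ/√n = 10/√32 = 1.7678
z = (x̄−μ₀)/SE = (36.28−37)/1.7678 = -0.4073
p-value (one-sided, H₁ less) = 0.34190
At α=0.01: p ≥ α → fail to reject H₀

reject H₀: no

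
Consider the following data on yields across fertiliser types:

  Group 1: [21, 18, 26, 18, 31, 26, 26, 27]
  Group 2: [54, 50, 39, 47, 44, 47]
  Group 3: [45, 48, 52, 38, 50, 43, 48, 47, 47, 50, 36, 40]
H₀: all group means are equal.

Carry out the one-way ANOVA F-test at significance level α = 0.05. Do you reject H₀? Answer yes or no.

reject H₀: yes

Group means [24.12, 46.83, 45.33], grand mean 39.154
SSB = Σnᵢ(x̄ᵢ−x̄)² = 2619.010; SSW = ΣΣ(x−x̄ᵢ)² = 564.375
MSB = 2619.010/2 = 1309.5048; MSW = 564.375/23 = 24.5380
F = MSB/MSW = 53.3663
df = (2, 23)
p-value (upper-tail) = 0.00000
At α=0.05: p < α → reject H₀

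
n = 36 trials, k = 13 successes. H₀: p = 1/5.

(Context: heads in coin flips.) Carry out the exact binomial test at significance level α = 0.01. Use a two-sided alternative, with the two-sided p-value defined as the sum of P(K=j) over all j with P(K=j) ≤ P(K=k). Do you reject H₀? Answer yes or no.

Exact binomial: n=36, k=13, p₀=1/5=0.2000
P(X=j) = C(n,j)·p₀^j·(1−p₀)^(n−j); p = Σ P(X=j) over j with P(X=j) ≤ P(X=13)
p-value (two-sided) = 0.02146
At α=0.01: p ≥ α → fail to reject H₀

reject H₀: no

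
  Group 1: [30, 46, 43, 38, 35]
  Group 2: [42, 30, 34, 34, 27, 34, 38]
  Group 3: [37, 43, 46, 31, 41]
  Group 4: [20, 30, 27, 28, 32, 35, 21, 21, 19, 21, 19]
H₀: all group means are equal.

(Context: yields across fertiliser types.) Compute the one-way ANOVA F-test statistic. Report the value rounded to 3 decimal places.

test statistic = 11.301

Group means [38.40, 34.14, 39.60, 24.82], grand mean 32.214
SSB = Σnᵢ(x̄ᵢ−x̄)² = 1091.821; SSW = ΣΣ(x−x̄ᵢ)² = 772.894
MSB = 1091.821/3 = 363.9403; MSW = 772.894/24 = 32.2039
F = MSB/MSW = 11.3011
df = (3, 24)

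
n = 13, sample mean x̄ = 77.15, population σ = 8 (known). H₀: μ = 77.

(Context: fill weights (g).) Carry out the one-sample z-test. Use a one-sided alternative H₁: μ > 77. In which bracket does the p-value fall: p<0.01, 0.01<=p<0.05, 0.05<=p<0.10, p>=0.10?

p-value bracket: p>=0.10

SE = σ/√n = 8/√13 = 2.2188
z = (x̄−μ₀)/SE = (77.15−77)/2.2188 = 0.0676
p-value (one-sided, H₁ greater) = 0.47305
→ bracket: p>=0.10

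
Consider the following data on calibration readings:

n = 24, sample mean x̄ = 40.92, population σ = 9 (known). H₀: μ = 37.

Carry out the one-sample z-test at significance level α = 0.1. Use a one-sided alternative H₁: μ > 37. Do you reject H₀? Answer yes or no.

SE = σ/√n = 9/√24 = 1.8371
z = (x̄−μ₀)/SE = (40.92−37)/1.8371 = 2.1338
p-value (one-sided, H₁ greater) = 0.01643
At α=0.1: p < α → reject H₀

reject H₀: yes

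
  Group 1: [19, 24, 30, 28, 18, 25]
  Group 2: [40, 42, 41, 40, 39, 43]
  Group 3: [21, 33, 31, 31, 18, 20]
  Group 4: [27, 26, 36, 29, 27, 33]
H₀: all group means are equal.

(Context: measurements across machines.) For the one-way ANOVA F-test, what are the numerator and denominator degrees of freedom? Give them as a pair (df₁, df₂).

degrees of freedom = [3, 20]

k = 4 groups, N = 24 total
df = (k−1, N−k) = (4−1, 24−4) = (3, 20)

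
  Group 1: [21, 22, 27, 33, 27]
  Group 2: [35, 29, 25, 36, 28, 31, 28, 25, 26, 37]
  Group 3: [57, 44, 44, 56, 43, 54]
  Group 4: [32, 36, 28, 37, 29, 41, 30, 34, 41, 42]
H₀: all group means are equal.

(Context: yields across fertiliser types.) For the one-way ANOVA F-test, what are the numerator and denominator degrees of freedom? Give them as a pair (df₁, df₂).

degrees of freedom = [3, 27]

k = 4 groups, N = 31 total
df = (k−1, N−k) = (4−1, 31−4) = (3, 27)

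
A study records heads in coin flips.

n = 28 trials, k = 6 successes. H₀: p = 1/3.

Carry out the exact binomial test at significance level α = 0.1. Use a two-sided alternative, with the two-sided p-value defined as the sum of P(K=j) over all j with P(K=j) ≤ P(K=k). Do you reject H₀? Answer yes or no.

Exact binomial: n=28, k=6, p₀=1/3=0.3333
P(X=j) = C(n,j)·p₀^j·(1−p₀)^(n−j); p = Σ P(X=j) over j with P(X=j) ≤ P(X=6)
p-value (two-sided) = 0.23014
At α=0.1: p ≥ α → fail to reject H₀

reject H₀: no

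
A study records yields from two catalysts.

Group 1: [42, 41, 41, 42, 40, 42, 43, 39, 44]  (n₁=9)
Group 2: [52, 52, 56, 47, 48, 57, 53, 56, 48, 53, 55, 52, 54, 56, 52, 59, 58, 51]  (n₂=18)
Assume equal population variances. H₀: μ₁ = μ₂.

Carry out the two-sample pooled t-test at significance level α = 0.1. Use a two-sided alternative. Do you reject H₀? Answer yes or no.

x̄₁=41.556, s₁=1.509, n₁=9
x̄₂=53.278, s₂=3.444, n₂=18
s_p² = [8·1.509² + 17·3.444²]/25 = 8.7933
SE = √(s_p²·(1/9+1/18)) = 1.2106
t = (41.556−53.278)/1.2106 = -9.6830
df = 25
p-value (two-sided) = 0.00000
At α=0.1: p < α → reject H₀

reject H₀: yes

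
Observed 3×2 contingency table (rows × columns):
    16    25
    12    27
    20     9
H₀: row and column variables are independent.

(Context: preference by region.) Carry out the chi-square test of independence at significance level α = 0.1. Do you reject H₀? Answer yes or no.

reject H₀: yes

Row totals [41, 39, 29], col totals [48, 61], n=109
χ² = (16−18.06)²/18.06 + (25−22.94)²/22.94 + (12−17.17)²/17.17 + (27−21.83)²/21.83 + (20−12.77)²/12.77 + (9−16.23)²/16.23 = 10.5164
df = 2
p-value (upper-tail) = 0.00520
At α=0.1: p < α → reject H₀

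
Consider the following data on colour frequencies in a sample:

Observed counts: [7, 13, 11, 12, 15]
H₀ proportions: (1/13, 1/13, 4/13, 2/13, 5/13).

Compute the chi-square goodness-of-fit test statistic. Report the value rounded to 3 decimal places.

test statistic = 23.866

n = 58; E_i = n·p_i = [4.46, 4.46, 17.85, 8.92, 22.31]
χ² = (7−4.46)²/4.46 + (13−4.46)²/4.46 + (11−17.85)²/17.85 + (12−8.92)²/8.92 + (15−22.31)²/22.31 = 23.8664
df = 4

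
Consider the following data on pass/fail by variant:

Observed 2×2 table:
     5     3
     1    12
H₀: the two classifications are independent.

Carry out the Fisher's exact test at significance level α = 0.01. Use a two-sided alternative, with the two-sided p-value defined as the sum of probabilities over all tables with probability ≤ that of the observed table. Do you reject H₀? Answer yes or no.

Margins: r₁=8, r₂=13, c₁=6, c₂=15, n=21
p_obs = C(8,5)·C(13,1)/C(21,6); sum pmf over tables with pmf ≤ p_obs
p-value (two-sided) = 0.01393
At α=0.01: p ≥ α → fail to reject H₀

reject H₀: no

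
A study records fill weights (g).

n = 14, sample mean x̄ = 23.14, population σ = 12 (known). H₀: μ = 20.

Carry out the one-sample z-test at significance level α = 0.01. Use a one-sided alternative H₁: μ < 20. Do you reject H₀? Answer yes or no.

reject H₀: no

SE = σ/√n = 12/√14 = 3.2071
z = (x̄−μ₀)/SE = (23.14−20)/3.2071 = 0.9791
p-value (one-sided, H₁ less) = 0.83623
At α=0.01: p ≥ α → fail to reject H₀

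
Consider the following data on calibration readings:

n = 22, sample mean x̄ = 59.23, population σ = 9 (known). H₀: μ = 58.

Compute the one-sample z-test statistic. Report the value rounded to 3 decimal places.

test statistic = 0.641

SE = σ/√n = 9/√22 = 1.9188
z = (x̄−μ₀)/SE = (59.23−58)/1.9188 = 0.6410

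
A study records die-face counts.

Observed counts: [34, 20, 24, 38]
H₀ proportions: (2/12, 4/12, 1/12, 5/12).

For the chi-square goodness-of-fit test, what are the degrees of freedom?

df = k − 1 = 4 − 1 = 3

degrees of freedom = 3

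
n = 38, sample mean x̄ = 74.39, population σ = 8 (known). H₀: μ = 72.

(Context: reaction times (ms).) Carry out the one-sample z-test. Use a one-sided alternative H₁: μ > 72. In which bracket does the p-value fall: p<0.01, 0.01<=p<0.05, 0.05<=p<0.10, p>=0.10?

p-value bracket: 0.01<=p<0.05

SE = σ/√n = 8/√38 = 1.2978
z = (x̄−μ₀)/SE = (74.39−72)/1.2978 = 1.8416
p-value (one-sided, H₁ greater) = 0.03277
→ bracket: 0.01<=p<0.05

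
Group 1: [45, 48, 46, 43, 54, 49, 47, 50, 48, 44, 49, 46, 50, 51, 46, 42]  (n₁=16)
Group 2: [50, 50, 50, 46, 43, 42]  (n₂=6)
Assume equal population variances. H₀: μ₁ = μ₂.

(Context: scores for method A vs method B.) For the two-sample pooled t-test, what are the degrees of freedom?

df = n₁ + n₂ − 2 = 16 + 6 − 2 = 20

degrees of freedom = 20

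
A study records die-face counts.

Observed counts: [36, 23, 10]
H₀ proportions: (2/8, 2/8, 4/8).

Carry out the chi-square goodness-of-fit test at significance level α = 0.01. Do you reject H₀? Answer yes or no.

reject H₀: yes

n = 69; E_i = n·p_i = [17.25, 17.25, 34.50]
χ² = (36−17.25)²/17.25 + (23−17.25)²/17.25 + (10−34.50)²/34.50 = 39.6957
df = 2
p-value (upper-tail) = 0.00000
At α=0.01: p < α → reject H₀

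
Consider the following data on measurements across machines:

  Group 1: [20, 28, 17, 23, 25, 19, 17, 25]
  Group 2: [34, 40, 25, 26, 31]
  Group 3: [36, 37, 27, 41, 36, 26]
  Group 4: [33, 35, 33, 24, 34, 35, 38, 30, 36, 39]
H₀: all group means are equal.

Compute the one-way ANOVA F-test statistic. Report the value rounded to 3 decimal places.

Group means [21.75, 31.20, 33.83, 33.70], grand mean 30.000
SSB = Σnᵢ(x̄ᵢ−x̄)² = 776.767; SSW = ΣΣ(x−x̄ᵢ)² = 611.233
MSB = 776.767/3 = 258.9222; MSW = 611.233/25 = 24.4493
F = MSB/MSW = 10.5902
df = (3, 25)

test statistic = 10.590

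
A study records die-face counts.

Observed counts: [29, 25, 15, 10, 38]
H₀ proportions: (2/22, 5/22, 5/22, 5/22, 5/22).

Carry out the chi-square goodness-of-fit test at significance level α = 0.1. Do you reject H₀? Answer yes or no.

reject H₀: yes

n = 117; E_i = n·p_i = [10.64, 26.59, 26.59, 26.59, 26.59]
χ² = (29−10.64)²/10.64 + (25−26.59)²/26.59 + (15−26.59)²/26.59 + (10−26.59)²/26.59 + (38−26.59)²/26.59 = 52.0991
df = 4
p-value (upper-tail) = 0.00000
At α=0.1: p < α → reject H₀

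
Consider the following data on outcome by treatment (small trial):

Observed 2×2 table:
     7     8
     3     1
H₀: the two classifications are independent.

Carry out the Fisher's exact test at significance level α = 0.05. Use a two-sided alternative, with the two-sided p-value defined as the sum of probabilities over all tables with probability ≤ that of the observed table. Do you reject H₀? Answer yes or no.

reject H₀: no

Margins: r₁=15, r₂=4, c₁=10, c₂=9, n=19
p_obs = C(15,7)·C(4,3)/C(19,10); sum pmf over tables with pmf ≤ p_obs
p-value (two-sided) = 0.58204
At α=0.05: p ≥ α → fail to reject H₀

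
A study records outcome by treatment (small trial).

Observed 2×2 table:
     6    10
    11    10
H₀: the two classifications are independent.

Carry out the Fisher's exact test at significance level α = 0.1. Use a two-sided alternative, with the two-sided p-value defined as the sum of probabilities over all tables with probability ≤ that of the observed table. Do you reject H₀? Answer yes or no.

Margins: r₁=16, r₂=21, c₁=17, c₂=20, n=37
p_obs = C(16,6)·C(21,11)/C(37,17); sum pmf over tables with pmf ≤ p_obs
p-value (two-sided) = 0.50847
At α=0.1: p ≥ α → fail to reject H₀

reject H₀: no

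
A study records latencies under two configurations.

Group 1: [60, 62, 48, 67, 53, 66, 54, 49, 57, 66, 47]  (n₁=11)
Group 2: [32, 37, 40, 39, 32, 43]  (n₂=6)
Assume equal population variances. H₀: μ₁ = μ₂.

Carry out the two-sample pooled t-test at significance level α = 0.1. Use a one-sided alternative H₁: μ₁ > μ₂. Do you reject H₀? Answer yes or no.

x̄₁=57.182, s₁=7.521, n₁=11
x̄₂=37.167, s₂=4.446, n₂=6
s_p² = [10·7.521² + 5·4.446²]/15 = 44.2980
SE = √(s_p²·(1/11+1/6)) = 3.3779
t = (57.182−37.167)/3.3779 = 5.9254
df = 15
p-value (one-sided, H₁ greater) = 0.00001
At α=0.1: p < α → reject H₀

reject H₀: yes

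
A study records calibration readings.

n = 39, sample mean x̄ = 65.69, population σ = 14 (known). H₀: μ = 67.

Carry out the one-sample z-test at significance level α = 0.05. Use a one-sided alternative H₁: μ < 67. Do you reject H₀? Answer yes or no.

SE = σ/√n = 14/√39 = 2.2418
z = (x̄−μ₀)/SE = (65.69−67)/2.2418 = -0.5844
p-value (one-sided, H₁ less) = 0.27949
At α=0.05: p ≥ α → fail to reject H₀

reject H₀: no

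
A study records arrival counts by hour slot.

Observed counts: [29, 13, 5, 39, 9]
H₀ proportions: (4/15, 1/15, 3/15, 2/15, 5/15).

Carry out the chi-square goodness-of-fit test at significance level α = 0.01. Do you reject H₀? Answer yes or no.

reject H₀: yes

n = 95; E_i = n·p_i = [25.33, 6.33, 19.00, 12.67, 31.67]
χ² = (29−25.33)²/25.33 + (13−6.33)²/6.33 + (5−19.00)²/19.00 + (39−12.67)²/12.67 + (9−31.67)²/31.67 = 88.8342
df = 4
p-value (upper-tail) = 0.00000
At α=0.01: p < α → reject H₀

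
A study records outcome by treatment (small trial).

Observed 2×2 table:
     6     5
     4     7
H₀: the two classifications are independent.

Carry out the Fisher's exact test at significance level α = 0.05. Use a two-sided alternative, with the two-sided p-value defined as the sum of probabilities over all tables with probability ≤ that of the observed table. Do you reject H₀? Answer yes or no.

reject H₀: no

Margins: r₁=11, r₂=11, c₁=10, c₂=12, n=22
p_obs = C(11,6)·C(11,4)/C(22,10); sum pmf over tables with pmf ≤ p_obs
p-value (two-sided) = 0.66992
At α=0.05: p ≥ α → fail to reject H₀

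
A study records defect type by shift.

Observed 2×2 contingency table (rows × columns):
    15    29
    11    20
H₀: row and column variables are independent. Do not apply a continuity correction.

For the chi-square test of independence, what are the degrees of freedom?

degrees of freedom = 1

df = (r−1)(c−1) = (2−1)·(2−1) = 1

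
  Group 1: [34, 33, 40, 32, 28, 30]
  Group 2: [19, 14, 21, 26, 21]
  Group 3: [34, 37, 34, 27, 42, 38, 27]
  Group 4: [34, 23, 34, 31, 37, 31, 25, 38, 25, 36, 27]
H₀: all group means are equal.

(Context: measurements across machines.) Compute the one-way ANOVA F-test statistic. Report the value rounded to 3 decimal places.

test statistic = 8.743

Group means [32.83, 20.20, 34.14, 31.00], grand mean 30.276
SSB = Σnᵢ(x̄ᵢ−x̄)² = 657.303; SSW = ΣΣ(x−x̄ᵢ)² = 626.490
MSB = 657.303/3 = 219.1009; MSW = 626.490/25 = 25.0596
F = MSB/MSW = 8.7432
df = (3, 25)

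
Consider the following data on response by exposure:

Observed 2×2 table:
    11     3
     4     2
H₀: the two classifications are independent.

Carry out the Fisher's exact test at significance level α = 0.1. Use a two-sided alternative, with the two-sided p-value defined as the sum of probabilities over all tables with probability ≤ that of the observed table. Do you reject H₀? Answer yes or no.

reject H₀: no

Margins: r₁=14, r₂=6, c₁=15, c₂=5, n=20
p_obs = C(14,11)·C(6,4)/C(20,15); sum pmf over tables with pmf ≤ p_obs
p-value (two-sided) = 0.61262
At α=0.1: p ≥ α → fail to reject H₀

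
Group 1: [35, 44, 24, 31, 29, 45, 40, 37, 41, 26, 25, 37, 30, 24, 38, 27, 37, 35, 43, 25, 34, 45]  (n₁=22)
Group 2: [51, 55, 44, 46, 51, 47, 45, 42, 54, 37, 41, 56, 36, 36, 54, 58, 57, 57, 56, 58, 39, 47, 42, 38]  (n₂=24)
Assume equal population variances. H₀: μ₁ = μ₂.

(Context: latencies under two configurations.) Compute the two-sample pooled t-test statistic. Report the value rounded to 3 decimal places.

test statistic = -6.183

x̄₁=34.182, s₁=7.162, n₁=22
x̄₂=47.792, s₂=7.718, n₂=24
s_p² = [21·7.162² + 23·7.718²]/44 = 55.6189
SE = √(s_p²·(1/22+1/24)) = 2.2013
t = (34.182−47.792)/2.2013 = -6.1827
df = 44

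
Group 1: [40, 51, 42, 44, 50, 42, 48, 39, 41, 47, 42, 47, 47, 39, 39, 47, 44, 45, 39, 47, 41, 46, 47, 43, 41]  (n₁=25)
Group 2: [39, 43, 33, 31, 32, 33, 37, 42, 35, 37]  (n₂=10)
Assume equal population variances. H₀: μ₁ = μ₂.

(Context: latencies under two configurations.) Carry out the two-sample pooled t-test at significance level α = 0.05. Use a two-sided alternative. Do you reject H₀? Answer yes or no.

x̄₁=43.920, s₁=3.628, n₁=25
x̄₂=36.200, s₂=4.158, n₂=10
s_p² = [24·3.628² + 9·4.158²]/33 = 14.2861
SE = √(s_p²·(1/25+1/10)) = 1.4142
t = (43.920−36.200)/1.4142 = 5.4588
df = 33
p-value (two-sided) = 0.00000
At α=0.05: p < α → reject H₀

reject H₀: yes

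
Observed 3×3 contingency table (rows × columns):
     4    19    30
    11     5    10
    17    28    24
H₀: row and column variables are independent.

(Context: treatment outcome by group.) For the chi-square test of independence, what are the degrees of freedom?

df = (r−1)(c−1) = (3−1)·(3−1) = 4

degrees of freedom = 4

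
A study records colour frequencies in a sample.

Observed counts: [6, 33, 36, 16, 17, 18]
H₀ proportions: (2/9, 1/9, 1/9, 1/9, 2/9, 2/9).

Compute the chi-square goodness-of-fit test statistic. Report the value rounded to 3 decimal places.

n = 126; E_i = n·p_i = [28.00, 14.00, 14.00, 14.00, 28.00, 28.00]
χ² = (6−28.00)²/28.00 + (33−14.00)²/14.00 + (36−14.00)²/14.00 + (16−14.00)²/14.00 + (17−28.00)²/28.00 + (18−28.00)²/28.00 = 85.8214
df = 5

test statistic = 85.821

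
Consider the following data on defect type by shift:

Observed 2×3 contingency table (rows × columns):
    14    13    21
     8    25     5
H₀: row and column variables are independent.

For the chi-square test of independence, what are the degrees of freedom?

df = (r−1)(c−1) = (2−1)·(3−1) = 2

degrees of freedom = 2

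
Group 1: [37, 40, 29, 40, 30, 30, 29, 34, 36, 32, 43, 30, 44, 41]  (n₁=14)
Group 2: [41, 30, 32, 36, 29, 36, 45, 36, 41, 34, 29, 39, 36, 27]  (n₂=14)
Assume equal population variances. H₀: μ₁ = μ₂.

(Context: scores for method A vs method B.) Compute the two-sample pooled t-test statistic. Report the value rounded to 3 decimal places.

test statistic = 0.140

x̄₁=35.357, s₁=5.486, n₁=14
x̄₂=35.071, s₂=5.284, n₂=14
s_p² = [13·5.486² + 13·5.284²]/26 = 29.0055
SE = √(s_p²·(1/14+1/14)) = 2.0356
t = (35.357−35.071)/2.0356 = 0.1404
df = 26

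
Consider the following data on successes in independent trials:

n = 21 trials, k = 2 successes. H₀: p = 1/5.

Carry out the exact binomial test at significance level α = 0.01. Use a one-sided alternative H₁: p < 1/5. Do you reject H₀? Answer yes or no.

Exact binomial: n=21, k=2, p₀=1/5=0.2000
P(X≤2) from Σ C(n,i)·p₀^i·(1−p₀)^(n−i)
p-value (one-sided, H₁ less) = 0.17870
At α=0.01: p ≥ α → fail to reject H₀

reject H₀: no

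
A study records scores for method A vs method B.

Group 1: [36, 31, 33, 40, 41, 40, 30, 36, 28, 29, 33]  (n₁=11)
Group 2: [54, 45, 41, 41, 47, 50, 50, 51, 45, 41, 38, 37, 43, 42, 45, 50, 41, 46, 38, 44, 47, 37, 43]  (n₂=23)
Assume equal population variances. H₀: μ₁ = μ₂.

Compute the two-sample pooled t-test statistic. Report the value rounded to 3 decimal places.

test statistic = -5.736

x̄₁=34.273, s₁=4.650, n₁=11
x̄₂=44.174, s₂=4.735, n₂=23
s_p² = [10·4.650² + 22·4.735²]/32 = 22.1714
SE = √(s_p²·(1/11+1/23)) = 1.7261
t = (34.273−44.174)/1.7261 = -5.7360
df = 32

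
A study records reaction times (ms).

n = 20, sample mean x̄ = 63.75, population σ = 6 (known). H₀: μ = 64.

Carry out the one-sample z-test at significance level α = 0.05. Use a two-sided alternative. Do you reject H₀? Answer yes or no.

SE = σ/√n = 6/√20 = 1.3416
z = (x̄−μ₀)/SE = (63.75−64)/1.3416 = -0.1863
p-value (two-sided) = 0.85218
At α=0.05: p ≥ α → fail to reject H₀

reject H₀: no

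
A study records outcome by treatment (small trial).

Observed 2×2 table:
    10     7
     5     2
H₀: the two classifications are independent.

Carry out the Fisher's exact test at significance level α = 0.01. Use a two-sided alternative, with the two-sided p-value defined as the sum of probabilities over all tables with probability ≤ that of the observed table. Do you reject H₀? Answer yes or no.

reject H₀: no

Margins: r₁=17, r₂=7, c₁=15, c₂=9, n=24
p_obs = C(17,10)·C(7,5)/C(24,15); sum pmf over tables with pmf ≤ p_obs
p-value (two-sided) = 0.66871
At α=0.01: p ≥ α → fail to reject H₀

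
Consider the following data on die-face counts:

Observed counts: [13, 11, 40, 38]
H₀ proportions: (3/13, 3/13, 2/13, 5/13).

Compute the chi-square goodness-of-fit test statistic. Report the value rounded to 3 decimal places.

n = 102; E_i = n·p_i = [23.54, 23.54, 15.69, 39.23]
χ² = (13−23.54)²/23.54 + (11−23.54)²/23.54 + (40−15.69)²/15.69 + (38−39.23)²/39.23 = 49.0889
df = 3

test statistic = 49.089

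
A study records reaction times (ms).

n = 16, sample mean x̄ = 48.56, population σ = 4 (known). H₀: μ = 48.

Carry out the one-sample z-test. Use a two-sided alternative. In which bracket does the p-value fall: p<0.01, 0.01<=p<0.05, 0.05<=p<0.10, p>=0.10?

SE = σ/√n = 4/√16 = 1.0000
z = (x̄−μ₀)/SE = (48.56−48)/1.0000 = 0.5600
p-value (two-sided) = 0.57548
→ bracket: p>=0.10

p-value bracket: p>=0.10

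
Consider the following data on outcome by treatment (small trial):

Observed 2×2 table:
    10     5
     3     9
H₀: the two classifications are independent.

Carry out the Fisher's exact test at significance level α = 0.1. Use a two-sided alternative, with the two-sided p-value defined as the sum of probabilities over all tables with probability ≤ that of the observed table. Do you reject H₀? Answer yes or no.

Margins: r₁=15, r₂=12, c₁=13, c₂=14, n=27
p_obs = C(15,10)·C(12,3)/C(27,13); sum pmf over tables with pmf ≤ p_obs
p-value (two-sided) = 0.05424
At α=0.1: p < α → reject H₀

reject H₀: yes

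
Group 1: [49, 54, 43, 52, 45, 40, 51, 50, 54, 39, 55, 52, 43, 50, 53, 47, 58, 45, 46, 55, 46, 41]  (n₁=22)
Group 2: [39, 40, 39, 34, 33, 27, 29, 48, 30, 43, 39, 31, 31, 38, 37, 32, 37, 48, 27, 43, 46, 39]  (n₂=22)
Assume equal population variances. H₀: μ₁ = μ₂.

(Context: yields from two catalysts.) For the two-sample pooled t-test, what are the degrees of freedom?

degrees of freedom = 42

df = n₁ + n₂ − 2 = 22 + 22 − 2 = 42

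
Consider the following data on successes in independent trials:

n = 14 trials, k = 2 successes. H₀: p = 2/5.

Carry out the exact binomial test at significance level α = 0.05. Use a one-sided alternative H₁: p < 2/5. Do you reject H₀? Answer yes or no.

reject H₀: yes

Exact binomial: n=14, k=2, p₀=2/5=0.4000
P(X≤2) from Σ C(n,i)·p₀^i·(1−p₀)^(n−i)
p-value (one-sided, H₁ less) = 0.03979
At α=0.05: p < α → reject H₀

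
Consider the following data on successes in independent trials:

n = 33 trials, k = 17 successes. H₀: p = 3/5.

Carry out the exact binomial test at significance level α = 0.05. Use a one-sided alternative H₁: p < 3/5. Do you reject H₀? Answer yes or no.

reject H₀: no

Exact binomial: n=33, k=17, p₀=3/5=0.6000
P(X≤17) from Σ C(n,i)·p₀^i·(1−p₀)^(n−i)
p-value (one-sided, H₁ less) = 0.20592
At α=0.05: p ≥ α → fail to reject H₀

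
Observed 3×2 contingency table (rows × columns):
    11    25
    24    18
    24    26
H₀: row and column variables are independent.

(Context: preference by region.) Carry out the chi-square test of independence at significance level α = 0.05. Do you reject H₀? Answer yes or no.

Row totals [36, 42, 50], col totals [59, 69], n=128
χ² = (11−16.59)²/16.59 + (25−19.41)²/19.41 + (24−19.36)²/19.36 + (18−22.64)²/22.64 + (24−23.05)²/23.05 + (26−26.95)²/26.95 = 5.6347
df = 2
p-value (upper-tail) = 0.05976
At α=0.05: p ≥ α → fail to reject H₀

reject H₀: no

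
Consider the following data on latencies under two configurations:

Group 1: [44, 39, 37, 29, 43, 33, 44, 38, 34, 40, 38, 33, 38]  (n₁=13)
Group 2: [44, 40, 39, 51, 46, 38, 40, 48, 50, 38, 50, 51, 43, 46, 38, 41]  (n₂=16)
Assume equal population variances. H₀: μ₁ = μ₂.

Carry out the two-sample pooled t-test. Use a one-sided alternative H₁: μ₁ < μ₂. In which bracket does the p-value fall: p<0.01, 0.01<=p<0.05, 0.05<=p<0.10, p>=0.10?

p-value bracket: p<0.01

x̄₁=37.692, s₁=4.553, n₁=13
x̄₂=43.938, s₂=4.959, n₂=16
s_p² = [12·4.553² + 15·4.959²]/27 = 22.8780
SE = √(s_p²·(1/13+1/16)) = 1.7860
t = (37.692−43.938)/1.7860 = -3.4968
df = 27
p-value (one-sided, H₁ less) = 0.00082
→ bracket: p<0.01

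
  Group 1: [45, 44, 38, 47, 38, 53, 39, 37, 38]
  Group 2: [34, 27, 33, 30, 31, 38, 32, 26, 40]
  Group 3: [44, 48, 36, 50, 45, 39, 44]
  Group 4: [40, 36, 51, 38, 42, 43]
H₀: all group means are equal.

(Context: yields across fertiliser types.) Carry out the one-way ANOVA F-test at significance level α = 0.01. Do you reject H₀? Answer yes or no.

Group means [42.11, 32.33, 43.71, 41.67], grand mean 39.548
SSB = Σnᵢ(x̄ᵢ−x̄)² = 676.027; SSW = ΣΣ(x−x̄ᵢ)² = 689.651
MSB = 676.027/3 = 225.3422; MSW = 689.651/27 = 25.5426
F = MSB/MSW = 8.8222
df = (3, 27)
p-value (upper-tail) = 0.00031
At α=0.01: p < α → reject H₀

reject H₀: yes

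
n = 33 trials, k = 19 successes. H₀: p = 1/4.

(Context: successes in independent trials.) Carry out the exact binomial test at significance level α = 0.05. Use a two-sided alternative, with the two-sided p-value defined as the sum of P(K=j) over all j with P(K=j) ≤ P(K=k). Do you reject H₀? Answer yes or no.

reject H₀: yes

Exact binomial: n=33, k=19, p₀=1/4=0.2500
P(X=j) = C(n,j)·p₀^j·(1−p₀)^(n−j); p = Σ P(X=j) over j with P(X=j) ≤ P(X=19)
p-value (two-sided) = 0.00007
At α=0.05: p < α → reject H₀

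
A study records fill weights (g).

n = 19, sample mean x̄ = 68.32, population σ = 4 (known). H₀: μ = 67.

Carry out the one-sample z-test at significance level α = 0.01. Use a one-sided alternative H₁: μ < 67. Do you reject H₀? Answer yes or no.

reject H₀: no

SE = σ/√n = 4/√19 = 0.9177
z = (x̄−μ₀)/SE = (68.32−67)/0.9177 = 1.4384
p-value (one-sided, H₁ less) = 0.92484
At α=0.01: p ≥ α → fail to reject H₀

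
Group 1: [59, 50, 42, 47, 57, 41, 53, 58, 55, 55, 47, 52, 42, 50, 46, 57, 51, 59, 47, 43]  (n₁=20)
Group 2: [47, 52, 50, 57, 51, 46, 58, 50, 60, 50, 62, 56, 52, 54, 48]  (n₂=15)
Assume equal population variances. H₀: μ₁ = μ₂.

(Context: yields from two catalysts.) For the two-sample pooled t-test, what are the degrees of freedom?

df = n₁ + n₂ − 2 = 20 + 15 − 2 = 33

degrees of freedom = 33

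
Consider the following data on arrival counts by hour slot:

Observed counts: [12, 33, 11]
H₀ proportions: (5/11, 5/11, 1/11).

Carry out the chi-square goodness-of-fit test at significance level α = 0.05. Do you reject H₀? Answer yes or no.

reject H₀: yes

n = 56; E_i = n·p_i = [25.45, 25.45, 5.09]
χ² = (12−25.45)²/25.45 + (33−25.45)²/25.45 + (11−5.09)²/5.09 = 16.2071
df = 2
p-value (upper-tail) = 0.00030
At α=0.05: p < α → reject H₀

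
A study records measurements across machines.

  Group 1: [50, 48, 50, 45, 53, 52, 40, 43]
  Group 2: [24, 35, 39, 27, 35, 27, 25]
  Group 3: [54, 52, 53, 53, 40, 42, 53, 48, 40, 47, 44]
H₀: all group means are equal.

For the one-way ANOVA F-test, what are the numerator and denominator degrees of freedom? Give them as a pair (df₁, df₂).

degrees of freedom = [2, 23]

k = 3 groups, N = 26 total
df = (k−1, N−k) = (3−1, 26−3) = (2, 23)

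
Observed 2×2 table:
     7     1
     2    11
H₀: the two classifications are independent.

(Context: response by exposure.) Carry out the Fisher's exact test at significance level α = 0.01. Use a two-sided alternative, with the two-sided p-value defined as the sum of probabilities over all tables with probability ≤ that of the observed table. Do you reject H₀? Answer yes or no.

reject H₀: yes

Margins: r₁=8, r₂=13, c₁=9, c₂=12, n=21
p_obs = C(8,7)·C(13,2)/C(21,9); sum pmf over tables with pmf ≤ p_obs
p-value (two-sided) = 0.00217
At α=0.01: p < α → reject H₀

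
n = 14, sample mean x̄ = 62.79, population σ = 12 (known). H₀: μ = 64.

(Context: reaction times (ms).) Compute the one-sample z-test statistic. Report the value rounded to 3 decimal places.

SE = σ/√n = 12/√14 = 3.2071
z = (x̄−μ₀)/SE = (62.79−64)/3.2071 = -0.3773

test statistic = -0.377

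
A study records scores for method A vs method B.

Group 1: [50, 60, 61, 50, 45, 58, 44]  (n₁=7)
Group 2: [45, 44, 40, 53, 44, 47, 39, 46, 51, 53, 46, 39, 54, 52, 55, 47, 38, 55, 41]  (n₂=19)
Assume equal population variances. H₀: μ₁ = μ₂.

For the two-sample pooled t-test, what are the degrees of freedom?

df = n₁ + n₂ − 2 = 7 + 19 − 2 = 24

degrees of freedom = 24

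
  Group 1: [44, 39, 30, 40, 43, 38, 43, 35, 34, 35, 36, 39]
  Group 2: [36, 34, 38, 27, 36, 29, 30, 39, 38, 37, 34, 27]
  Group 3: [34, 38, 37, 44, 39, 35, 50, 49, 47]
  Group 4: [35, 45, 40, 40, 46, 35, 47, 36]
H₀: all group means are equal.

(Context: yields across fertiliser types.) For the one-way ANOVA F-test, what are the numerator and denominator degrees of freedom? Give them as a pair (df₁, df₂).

degrees of freedom = [3, 37]

k = 4 groups, N = 41 total
df = (k−1, N−k) = (4−1, 41−4) = (3, 37)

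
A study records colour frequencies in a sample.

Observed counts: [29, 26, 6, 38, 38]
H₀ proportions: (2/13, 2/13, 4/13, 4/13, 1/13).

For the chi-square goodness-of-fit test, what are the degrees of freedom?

degrees of freedom = 4

df = k − 1 = 5 − 1 = 4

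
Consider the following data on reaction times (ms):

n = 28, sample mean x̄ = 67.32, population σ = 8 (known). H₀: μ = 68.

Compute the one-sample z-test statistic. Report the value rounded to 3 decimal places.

SE = σ/√n = 8/√28 = 1.5119
z = (x̄−μ₀)/SE = (67.32−68)/1.5119 = -0.4498

test statistic = -0.450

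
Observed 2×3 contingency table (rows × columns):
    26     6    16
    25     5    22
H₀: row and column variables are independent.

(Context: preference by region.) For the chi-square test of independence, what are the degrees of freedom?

df = (r−1)(c−1) = (2−1)·(3−1) = 2

degrees of freedom = 2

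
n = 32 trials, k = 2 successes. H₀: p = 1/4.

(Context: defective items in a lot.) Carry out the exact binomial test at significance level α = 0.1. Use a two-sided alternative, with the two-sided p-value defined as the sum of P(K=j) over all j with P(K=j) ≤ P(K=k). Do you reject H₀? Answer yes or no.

reject H₀: yes

Exact binomial: n=32, k=2, p₀=1/4=0.2500
P(X=j) = C(n,j)·p₀^j·(1−p₀)^(n−j); p = Σ P(X=j) over j with P(X=j) ≤ P(X=2)
p-value (two-sided) = 0.01267
At α=0.1: p < α → reject H₀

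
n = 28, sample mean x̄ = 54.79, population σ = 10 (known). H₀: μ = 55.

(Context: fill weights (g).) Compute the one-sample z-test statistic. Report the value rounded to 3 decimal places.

SE = σ/√n = 10/√28 = 1.8898
z = (x̄−μ₀)/SE = (54.79−55)/1.8898 = -0.1111

test statistic = -0.111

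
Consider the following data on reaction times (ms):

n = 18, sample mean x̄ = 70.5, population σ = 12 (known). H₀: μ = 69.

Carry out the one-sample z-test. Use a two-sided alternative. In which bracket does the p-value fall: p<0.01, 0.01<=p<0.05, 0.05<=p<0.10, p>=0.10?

p-value bracket: p>=0.10

SE = σ/√n = 12/√18 = 2.8284
z = (x̄−μ₀)/SE = (70.5−69)/2.8284 = 0.5303
p-value (two-sided) = 0.59588
→ bracket: p>=0.10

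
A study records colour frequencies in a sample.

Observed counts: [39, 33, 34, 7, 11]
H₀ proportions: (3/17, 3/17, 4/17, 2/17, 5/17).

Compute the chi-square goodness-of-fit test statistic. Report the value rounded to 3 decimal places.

test statistic = 41.572

n = 124; E_i = n·p_i = [21.88, 21.88, 29.18, 14.59, 36.47]
χ² = (39−21.88)²/21.88 + (33−21.88)²/21.88 + (34−29.18)²/29.18 + (7−14.59)²/14.59 + (11−36.47)²/36.47 = 41.5718
df = 4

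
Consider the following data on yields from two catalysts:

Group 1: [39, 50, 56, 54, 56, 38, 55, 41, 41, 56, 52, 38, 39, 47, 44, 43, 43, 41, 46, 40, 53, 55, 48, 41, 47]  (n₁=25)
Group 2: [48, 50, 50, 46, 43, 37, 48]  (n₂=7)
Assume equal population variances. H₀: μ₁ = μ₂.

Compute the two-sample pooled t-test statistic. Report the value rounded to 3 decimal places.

x̄₁=46.520, s₁=6.488, n₁=25
x̄₂=46.000, s₂=4.655, n₂=7
s_p² = [24·6.488² + 6·4.655²]/30 = 38.0080
SE = √(s_p²·(1/25+1/7)) = 2.6363
t = (46.520−46.000)/2.6363 = 0.1972
df = 30

test statistic = 0.197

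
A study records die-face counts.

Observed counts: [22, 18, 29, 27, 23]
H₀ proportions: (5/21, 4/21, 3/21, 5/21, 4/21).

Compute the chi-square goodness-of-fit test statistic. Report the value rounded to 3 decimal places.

test statistic = 10.915

n = 119; E_i = n·p_i = [28.33, 22.67, 17.00, 28.33, 22.67]
χ² = (22−28.33)²/28.33 + (18−22.67)²/22.67 + (29−17.00)²/17.00 + (27−28.33)²/28.33 + (23−22.67)²/22.67 = 10.9147
df = 4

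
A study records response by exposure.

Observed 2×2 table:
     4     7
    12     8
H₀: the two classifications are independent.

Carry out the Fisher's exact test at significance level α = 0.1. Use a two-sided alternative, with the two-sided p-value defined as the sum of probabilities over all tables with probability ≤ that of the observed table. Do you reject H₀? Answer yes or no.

Margins: r₁=11, r₂=20, c₁=16, c₂=15, n=31
p_obs = C(11,4)·C(20,12)/C(31,16); sum pmf over tables with pmf ≤ p_obs
p-value (two-sided) = 0.27337
At α=0.1: p ≥ α → fail to reject H₀

reject H₀: no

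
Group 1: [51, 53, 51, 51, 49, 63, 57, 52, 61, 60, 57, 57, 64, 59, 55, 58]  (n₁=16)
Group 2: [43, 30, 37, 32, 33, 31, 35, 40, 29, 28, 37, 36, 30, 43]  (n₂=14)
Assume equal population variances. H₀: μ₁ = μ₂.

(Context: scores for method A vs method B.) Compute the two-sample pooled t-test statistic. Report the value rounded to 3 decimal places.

test statistic = 12.288

x̄₁=56.125, s₁=4.617, n₁=16
x̄₂=34.571, s₂=4.988, n₂=14
s_p² = [15·4.617² + 13·4.988²]/28 = 22.9707
SE = √(s_p²·(1/16+1/14)) = 1.7540
t = (56.125−34.571)/1.7540 = 12.2884
df = 28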